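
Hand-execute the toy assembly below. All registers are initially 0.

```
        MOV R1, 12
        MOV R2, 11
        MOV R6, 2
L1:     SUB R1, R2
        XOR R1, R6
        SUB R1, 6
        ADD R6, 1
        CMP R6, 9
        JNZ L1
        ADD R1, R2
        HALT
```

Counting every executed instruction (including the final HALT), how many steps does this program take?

after MOV R1, 12: R1=12
after MOV R2, 11: R2=11
after MOV R6, 2: R6=2
after SUB R1, R2: R1=12-11=1
after XOR R1, R6: R1=1^2=3
after SUB R1, 6: R1=3-6=-3
after ADD R6, 1: R6=2+1=3
CMP R6, 9  (cmp 3,9)
JNZ L1: taken
after SUB R1, R2: R1=(-3)-11=-14
after XOR R1, R6: R1=(-14)^3=-15
after SUB R1, 6: R1=(-15)-6=-21
after ADD R6, 1: R6=3+1=4
CMP R6, 9  (cmp 4,9)
JNZ L1: taken
after SUB R1, R2: R1=(-21)-11=-32
after XOR R1, R6: R1=(-32)^4=-28
after SUB R1, 6: R1=(-28)-6=-34
after ADD R6, 1: R6=4+1=5
CMP R6, 9  (cmp 5,9)
JNZ L1: taken
after SUB R1, R2: R1=(-34)-11=-45
after XOR R1, R6: R1=(-45)^5=-42
after SUB R1, 6: R1=(-42)-6=-48
after ADD R6, 1: R6=5+1=6
CMP R6, 9  (cmp 6,9)
JNZ L1: taken
after SUB R1, R2: R1=(-48)-11=-59
after XOR R1, R6: R1=(-59)^6=-61
after SUB R1, 6: R1=(-61)-6=-67
after ADD R6, 1: R6=6+1=7
CMP R6, 9  (cmp 7,9)
JNZ L1: taken
after SUB R1, R2: R1=(-67)-11=-78
after XOR R1, R6: R1=(-78)^7=-75
after SUB R1, 6: R1=(-75)-6=-81
after ADD R6, 1: R6=7+1=8
CMP R6, 9  (cmp 8,9)
JNZ L1: taken
after SUB R1, R2: R1=(-81)-11=-92
after XOR R1, R6: R1=(-92)^8=-84
after SUB R1, 6: R1=(-84)-6=-90
after ADD R6, 1: R6=8+1=9
CMP R6, 9  (cmp 9,9)
JNZ L1: not taken
after ADD R1, R2: R1=(-90)+11=-79
halt.
Total executed instructions: 47.

47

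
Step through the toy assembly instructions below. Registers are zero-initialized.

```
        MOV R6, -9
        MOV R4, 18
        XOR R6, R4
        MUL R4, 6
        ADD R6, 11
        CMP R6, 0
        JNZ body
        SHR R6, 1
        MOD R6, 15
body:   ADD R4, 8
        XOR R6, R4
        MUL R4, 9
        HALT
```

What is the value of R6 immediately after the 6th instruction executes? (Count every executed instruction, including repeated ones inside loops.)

-16

MOV R6, -9 → R6=-9
MOV R4, 18 → R4=18
XOR R6, R4 → R6=(-9)^18=-27
MUL R4, 6 → R4=18*6=108
ADD R6, 11 → R6=(-27)+11=-16
CMP R6, 0  (cmp -16,0)
After step 6: R6 = -16.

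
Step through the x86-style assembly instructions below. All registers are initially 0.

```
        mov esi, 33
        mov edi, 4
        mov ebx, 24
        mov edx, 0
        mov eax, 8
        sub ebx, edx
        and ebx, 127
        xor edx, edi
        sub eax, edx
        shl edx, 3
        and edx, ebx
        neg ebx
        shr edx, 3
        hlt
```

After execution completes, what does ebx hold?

-24

mov esi, 33 → esi=33
mov edi, 4 → edi=4
mov ebx, 24 → ebx=24
mov edx, 0 → edx=0
mov eax, 8 → eax=8
sub ebx, edx → ebx=24-0=24
and ebx, 127 → ebx=24&127=24
xor edx, edi → edx=0^4=4
sub eax, edx → eax=8-4=4
shl edx, 3 → edx=4<<3=32
and edx, ebx → edx=32&24=0
neg ebx → ebx=-(24)=-24
shr edx, 3 → edx=0>>3=0
halt.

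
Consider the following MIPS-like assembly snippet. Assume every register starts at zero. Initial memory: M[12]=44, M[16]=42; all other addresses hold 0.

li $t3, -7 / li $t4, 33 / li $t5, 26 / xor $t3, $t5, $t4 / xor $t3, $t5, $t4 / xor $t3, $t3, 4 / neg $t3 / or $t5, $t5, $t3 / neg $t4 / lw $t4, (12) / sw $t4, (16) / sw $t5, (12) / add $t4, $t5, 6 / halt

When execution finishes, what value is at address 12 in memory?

-37

li $t3, -7 → $t3=-7
li $t4, 33 → $t4=33
li $t5, 26 → $t5=26
xor $t3, $t5, $t4 → $t3=26^33=59
xor $t3, $t5, $t4 → $t3=26^33=59
xor $t3, $t3, 4 → $t3=59^4=63
neg $t3 → $t3=-(63)=-63
or $t5, $t5, $t3 → $t5=26|(-63)=-37
neg $t4 → $t4=-(33)=-33
lw $t4, (12) → $t4=M[12]=44
sw $t4, (16) → M[16]=44
sw $t5, (12) → M[12]=-37
add $t4, $t5, 6 → $t4=(-37)+6=-31
halt.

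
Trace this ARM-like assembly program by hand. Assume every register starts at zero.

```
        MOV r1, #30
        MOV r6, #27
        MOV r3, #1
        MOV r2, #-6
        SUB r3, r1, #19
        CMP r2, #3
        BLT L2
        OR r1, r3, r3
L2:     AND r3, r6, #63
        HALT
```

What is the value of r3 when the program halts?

27

after MOV r1, #30: r1=30
after MOV r6, #27: r6=27
after MOV r3, #1: r3=1
after MOV r2, #-6: r2=-6
after SUB r3, r1, #19: r3=30-19=11
CMP r2, #3  (cmp -6,3)
BLT L2: taken
after AND r3, r6, #63: r3=27&63=27
halt.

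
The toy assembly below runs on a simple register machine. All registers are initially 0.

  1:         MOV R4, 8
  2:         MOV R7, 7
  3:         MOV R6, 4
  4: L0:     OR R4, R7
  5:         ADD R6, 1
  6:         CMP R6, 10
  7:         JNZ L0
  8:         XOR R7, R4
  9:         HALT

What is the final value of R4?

15

R4=8
R7=7
R6=4
R4=8|7=15
R6=4+1=5
CMP R6, 10  (cmp 5,10)
JNZ L0: taken
R4=15|7=15
R6=5+1=6
CMP R6, 10  (cmp 6,10)
JNZ L0: taken
R4=15|7=15
R6=6+1=7
CMP R6, 10  (cmp 7,10)
JNZ L0: taken
R4=15|7=15
R6=7+1=8
CMP R6, 10  (cmp 8,10)
JNZ L0: taken
R4=15|7=15
R6=8+1=9
CMP R6, 10  (cmp 9,10)
JNZ L0: taken
R4=15|7=15
R6=9+1=10
CMP R6, 10  (cmp 10,10)
JNZ L0: not taken
R7=7^15=8
halt.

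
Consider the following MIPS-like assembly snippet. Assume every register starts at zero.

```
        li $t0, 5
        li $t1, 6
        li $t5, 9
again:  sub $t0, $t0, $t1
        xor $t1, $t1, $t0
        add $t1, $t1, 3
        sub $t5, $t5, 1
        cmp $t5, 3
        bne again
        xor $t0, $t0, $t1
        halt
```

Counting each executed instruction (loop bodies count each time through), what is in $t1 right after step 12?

2

$t0=5
$t1=6
$t5=9
$t0=5-6=-1
$t1=6^(-1)=-7
$t1=(-7)+3=-4
$t5=9-1=8
cmp $t5, 3  (cmp 8,3)
bne again: taken
$t0=(-1)-(-4)=3
$t1=(-4)^3=-1
$t1=(-1)+3=2
After step 12: $t1 = 2.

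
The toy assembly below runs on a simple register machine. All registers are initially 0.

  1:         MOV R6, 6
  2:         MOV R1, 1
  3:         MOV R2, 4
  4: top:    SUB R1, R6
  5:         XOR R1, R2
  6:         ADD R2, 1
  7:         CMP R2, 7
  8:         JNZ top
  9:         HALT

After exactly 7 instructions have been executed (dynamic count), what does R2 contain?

R6=6
R1=1
R2=4
R1=1-6=-5
R1=(-5)^4=-1
R2=4+1=5
CMP R2, 7  (cmp 5,7)
After step 7: R2 = 5.

5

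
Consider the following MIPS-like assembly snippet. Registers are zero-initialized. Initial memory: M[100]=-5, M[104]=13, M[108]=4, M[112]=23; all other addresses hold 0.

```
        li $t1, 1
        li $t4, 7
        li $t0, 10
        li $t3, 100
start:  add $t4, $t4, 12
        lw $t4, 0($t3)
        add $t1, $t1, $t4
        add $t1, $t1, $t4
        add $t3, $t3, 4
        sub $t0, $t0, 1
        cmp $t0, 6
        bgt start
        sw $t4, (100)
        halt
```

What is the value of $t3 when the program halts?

116

after li $t1, 1: $t1=1
after li $t4, 7: $t4=7
after li $t0, 10: $t0=10
after li $t3, 100: $t3=100
after add $t4, $t4, 12: $t4=7+12=19
after lw $t4, 0($t3): $t4=M[100]=-5
after add $t1, $t1, $t4: $t1=1+(-5)=-4
after add $t1, $t1, $t4: $t1=(-4)+(-5)=-9
after add $t3, $t3, 4: $t3=100+4=104
after sub $t0, $t0, 1: $t0=10-1=9
cmp $t0, 6  (cmp 9,6)
bgt start: taken
after add $t4, $t4, 12: $t4=(-5)+12=7
after lw $t4, 0($t3): $t4=M[104]=13
after add $t1, $t1, $t4: $t1=(-9)+13=4
after add $t1, $t1, $t4: $t1=4+13=17
after add $t3, $t3, 4: $t3=104+4=108
after sub $t0, $t0, 1: $t0=9-1=8
cmp $t0, 6  (cmp 8,6)
bgt start: taken
after add $t4, $t4, 12: $t4=13+12=25
after lw $t4, 0($t3): $t4=M[108]=4
after add $t1, $t1, $t4: $t1=17+4=21
after add $t1, $t1, $t4: $t1=21+4=25
after add $t3, $t3, 4: $t3=108+4=112
after sub $t0, $t0, 1: $t0=8-1=7
cmp $t0, 6  (cmp 7,6)
bgt start: taken
after add $t4, $t4, 12: $t4=4+12=16
after lw $t4, 0($t3): $t4=M[112]=23
after add $t1, $t1, $t4: $t1=25+23=48
after add $t1, $t1, $t4: $t1=48+23=71
after add $t3, $t3, 4: $t3=112+4=116
after sub $t0, $t0, 1: $t0=7-1=6
cmp $t0, 6  (cmp 6,6)
bgt start: not taken
sw $t4, (100) → M[100]=23
halt.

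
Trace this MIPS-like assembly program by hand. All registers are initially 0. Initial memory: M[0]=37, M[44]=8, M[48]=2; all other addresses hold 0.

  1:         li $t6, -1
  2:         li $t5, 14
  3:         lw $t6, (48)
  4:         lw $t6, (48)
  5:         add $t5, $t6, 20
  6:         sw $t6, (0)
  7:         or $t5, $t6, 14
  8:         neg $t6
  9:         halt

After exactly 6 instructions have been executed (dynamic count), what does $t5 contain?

22

after li $t6, -1: $t6=-1
after li $t5, 14: $t5=14
after lw $t6, (48): $t6=M[48]=2
after lw $t6, (48): $t6=M[48]=2
after add $t5, $t6, 20: $t5=2+20=22
sw $t6, (0) → M[0]=2
After step 6: $t5 = 22.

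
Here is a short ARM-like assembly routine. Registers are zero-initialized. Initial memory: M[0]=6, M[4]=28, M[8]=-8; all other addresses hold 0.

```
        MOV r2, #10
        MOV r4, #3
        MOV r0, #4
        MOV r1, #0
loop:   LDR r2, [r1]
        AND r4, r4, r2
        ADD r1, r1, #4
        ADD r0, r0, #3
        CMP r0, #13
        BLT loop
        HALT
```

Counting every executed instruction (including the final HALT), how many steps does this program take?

after MOV r2, #10: r2=10
after MOV r4, #3: r4=3
after MOV r0, #4: r0=4
after MOV r1, #0: r1=0
after LDR r2, [r1]: r2=M[0]=6
after AND r4, r4, r2: r4=3&6=2
after ADD r1, r1, #4: r1=0+4=4
after ADD r0, r0, #3: r0=4+3=7
CMP r0, #13  (cmp 7,13)
BLT loop: taken
after LDR r2, [r1]: r2=M[4]=28
after AND r4, r4, r2: r4=2&28=0
after ADD r1, r1, #4: r1=4+4=8
after ADD r0, r0, #3: r0=7+3=10
CMP r0, #13  (cmp 10,13)
BLT loop: taken
after LDR r2, [r1]: r2=M[8]=-8
after AND r4, r4, r2: r4=0&(-8)=0
after ADD r1, r1, #4: r1=8+4=12
after ADD r0, r0, #3: r0=10+3=13
CMP r0, #13  (cmp 13,13)
BLT loop: not taken
halt.
Total executed instructions: 23.

23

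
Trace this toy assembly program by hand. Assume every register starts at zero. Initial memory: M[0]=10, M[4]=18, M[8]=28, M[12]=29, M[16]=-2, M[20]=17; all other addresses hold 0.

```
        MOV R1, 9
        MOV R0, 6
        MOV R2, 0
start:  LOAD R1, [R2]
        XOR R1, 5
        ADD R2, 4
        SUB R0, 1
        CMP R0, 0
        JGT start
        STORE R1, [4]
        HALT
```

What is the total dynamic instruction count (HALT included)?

after MOV R1, 9: R1=9
after MOV R0, 6: R0=6
after MOV R2, 0: R2=0
after LOAD R1, [R2]: R1=M[0]=10
after XOR R1, 5: R1=10^5=15
after ADD R2, 4: R2=0+4=4
after SUB R0, 1: R0=6-1=5
CMP R0, 0  (cmp 5,0)
JGT start: taken
after LOAD R1, [R2]: R1=M[4]=18
after XOR R1, 5: R1=18^5=23
after ADD R2, 4: R2=4+4=8
after SUB R0, 1: R0=5-1=4
CMP R0, 0  (cmp 4,0)
JGT start: taken
after LOAD R1, [R2]: R1=M[8]=28
after XOR R1, 5: R1=28^5=25
after ADD R2, 4: R2=8+4=12
after SUB R0, 1: R0=4-1=3
CMP R0, 0  (cmp 3,0)
JGT start: taken
after LOAD R1, [R2]: R1=M[12]=29
after XOR R1, 5: R1=29^5=24
after ADD R2, 4: R2=12+4=16
after SUB R0, 1: R0=3-1=2
CMP R0, 0  (cmp 2,0)
JGT start: taken
after LOAD R1, [R2]: R1=M[16]=-2
after XOR R1, 5: R1=(-2)^5=-5
after ADD R2, 4: R2=16+4=20
after SUB R0, 1: R0=2-1=1
CMP R0, 0  (cmp 1,0)
JGT start: taken
after LOAD R1, [R2]: R1=M[20]=17
after XOR R1, 5: R1=17^5=20
after ADD R2, 4: R2=20+4=24
after SUB R0, 1: R0=1-1=0
CMP R0, 0  (cmp 0,0)
JGT start: not taken
STORE R1, [4] → M[4]=20
halt.
Total executed instructions: 41.

41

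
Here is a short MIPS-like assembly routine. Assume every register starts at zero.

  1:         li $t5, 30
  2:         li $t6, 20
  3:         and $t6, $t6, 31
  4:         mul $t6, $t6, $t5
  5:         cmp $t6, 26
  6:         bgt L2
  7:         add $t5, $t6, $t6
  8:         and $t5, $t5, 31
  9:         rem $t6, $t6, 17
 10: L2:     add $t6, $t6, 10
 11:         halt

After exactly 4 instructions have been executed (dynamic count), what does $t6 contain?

600

li $t5, 30 → $t5=30
li $t6, 20 → $t6=20
and $t6, $t6, 31 → $t6=20&31=20
mul $t6, $t6, $t5 → $t6=20*30=600
After step 4: $t6 = 600.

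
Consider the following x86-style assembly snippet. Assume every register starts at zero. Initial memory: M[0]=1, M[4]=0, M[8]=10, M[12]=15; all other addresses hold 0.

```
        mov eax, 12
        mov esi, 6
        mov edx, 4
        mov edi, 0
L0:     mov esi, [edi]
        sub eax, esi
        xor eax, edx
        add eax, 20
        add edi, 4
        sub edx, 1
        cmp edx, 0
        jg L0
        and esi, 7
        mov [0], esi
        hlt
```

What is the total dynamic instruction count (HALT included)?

39

eax=12
esi=6
edx=4
edi=0
esi=M[0]=1
eax=12-1=11
eax=11^4=15
eax=15+20=35
edi=0+4=4
edx=4-1=3
cmp edx, 0  (cmp 3,0)
jg L0: taken
esi=M[4]=0
eax=35-0=35
eax=35^3=32
eax=32+20=52
edi=4+4=8
edx=3-1=2
cmp edx, 0  (cmp 2,0)
jg L0: taken
esi=M[8]=10
eax=52-10=42
eax=42^2=40
eax=40+20=60
edi=8+4=12
edx=2-1=1
cmp edx, 0  (cmp 1,0)
jg L0: taken
esi=M[12]=15
eax=60-15=45
eax=45^1=44
eax=44+20=64
edi=12+4=16
edx=1-1=0
cmp edx, 0  (cmp 0,0)
jg L0: not taken
esi=15&7=7
mov [0], esi → M[0]=7
halt.
Total executed instructions: 39.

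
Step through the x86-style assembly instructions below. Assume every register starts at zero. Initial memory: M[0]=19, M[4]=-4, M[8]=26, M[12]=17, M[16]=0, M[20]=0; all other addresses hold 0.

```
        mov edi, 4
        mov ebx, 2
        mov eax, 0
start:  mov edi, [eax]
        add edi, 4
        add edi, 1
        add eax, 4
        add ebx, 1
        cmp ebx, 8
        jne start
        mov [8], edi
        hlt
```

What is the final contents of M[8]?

5

mov edi, 4 → edi=4
mov ebx, 2 → ebx=2
mov eax, 0 → eax=0
mov edi, [eax] → edi=M[0]=19
add edi, 4 → edi=19+4=23
add edi, 1 → edi=23+1=24
add eax, 4 → eax=0+4=4
add ebx, 1 → ebx=2+1=3
cmp ebx, 8  (cmp 3,8)
jne start: taken
mov edi, [eax] → edi=M[4]=-4
add edi, 4 → edi=(-4)+4=0
add edi, 1 → edi=0+1=1
add eax, 4 → eax=4+4=8
add ebx, 1 → ebx=3+1=4
cmp ebx, 8  (cmp 4,8)
jne start: taken
mov edi, [eax] → edi=M[8]=26
add edi, 4 → edi=26+4=30
add edi, 1 → edi=30+1=31
add eax, 4 → eax=8+4=12
add ebx, 1 → ebx=4+1=5
cmp ebx, 8  (cmp 5,8)
jne start: taken
mov edi, [eax] → edi=M[12]=17
add edi, 4 → edi=17+4=21
add edi, 1 → edi=21+1=22
add eax, 4 → eax=12+4=16
add ebx, 1 → ebx=5+1=6
cmp ebx, 8  (cmp 6,8)
jne start: taken
mov edi, [eax] → edi=M[16]=0
add edi, 4 → edi=0+4=4
add edi, 1 → edi=4+1=5
add eax, 4 → eax=16+4=20
add ebx, 1 → ebx=6+1=7
cmp ebx, 8  (cmp 7,8)
jne start: taken
mov edi, [eax] → edi=M[20]=0
add edi, 4 → edi=0+4=4
add edi, 1 → edi=4+1=5
add eax, 4 → eax=20+4=24
add ebx, 1 → ebx=7+1=8
cmp ebx, 8  (cmp 8,8)
jne start: not taken
mov [8], edi → M[8]=5
halt.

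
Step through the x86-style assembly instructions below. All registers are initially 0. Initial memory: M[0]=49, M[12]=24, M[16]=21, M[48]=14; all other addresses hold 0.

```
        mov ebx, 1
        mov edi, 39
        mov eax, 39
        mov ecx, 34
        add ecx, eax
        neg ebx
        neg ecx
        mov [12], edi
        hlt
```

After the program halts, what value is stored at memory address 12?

39

after mov ebx, 1: ebx=1
after mov edi, 39: edi=39
after mov eax, 39: eax=39
after mov ecx, 34: ecx=34
after add ecx, eax: ecx=34+39=73
after neg ebx: ebx=-(1)=-1
after neg ecx: ecx=-(73)=-73
mov [12], edi → M[12]=39
halt.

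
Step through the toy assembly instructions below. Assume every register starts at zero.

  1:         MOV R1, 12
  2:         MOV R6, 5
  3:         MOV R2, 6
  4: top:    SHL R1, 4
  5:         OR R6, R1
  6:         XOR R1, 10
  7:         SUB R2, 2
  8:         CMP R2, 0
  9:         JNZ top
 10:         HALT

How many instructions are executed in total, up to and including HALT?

22

R1=12
R6=5
R2=6
R1=12<<4=192
R6=5|192=197
R1=192^10=202
R2=6-2=4
CMP R2, 0  (cmp 4,0)
JNZ top: taken
R1=202<<4=3232
R6=197|3232=3301
R1=3232^10=3242
R2=4-2=2
CMP R2, 0  (cmp 2,0)
JNZ top: taken
R1=3242<<4=51872
R6=3301|51872=52965
R1=51872^10=51882
R2=2-2=0
CMP R2, 0  (cmp 0,0)
JNZ top: not taken
halt.
Total executed instructions: 22.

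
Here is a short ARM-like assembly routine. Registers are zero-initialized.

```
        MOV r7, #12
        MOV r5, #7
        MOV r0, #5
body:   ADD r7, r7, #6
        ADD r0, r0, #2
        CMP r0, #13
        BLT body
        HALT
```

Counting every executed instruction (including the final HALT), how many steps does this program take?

20

r7=12
r5=7
r0=5
r7=12+6=18
r0=5+2=7
CMP r0, #13  (cmp 7,13)
BLT body: taken
r7=18+6=24
r0=7+2=9
CMP r0, #13  (cmp 9,13)
BLT body: taken
r7=24+6=30
r0=9+2=11
CMP r0, #13  (cmp 11,13)
BLT body: taken
r7=30+6=36
r0=11+2=13
CMP r0, #13  (cmp 13,13)
BLT body: not taken
halt.
Total executed instructions: 20.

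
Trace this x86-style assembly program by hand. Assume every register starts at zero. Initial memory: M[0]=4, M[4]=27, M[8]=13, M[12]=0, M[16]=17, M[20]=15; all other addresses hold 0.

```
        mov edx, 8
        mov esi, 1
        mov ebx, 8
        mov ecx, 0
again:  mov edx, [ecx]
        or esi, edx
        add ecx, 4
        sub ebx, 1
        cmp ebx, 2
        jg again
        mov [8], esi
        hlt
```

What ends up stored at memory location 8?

after mov edx, 8: edx=8
after mov esi, 1: esi=1
after mov ebx, 8: ebx=8
after mov ecx, 0: ecx=0
after mov edx, [ecx]: edx=M[0]=4
after or esi, edx: esi=1|4=5
after add ecx, 4: ecx=0+4=4
after sub ebx, 1: ebx=8-1=7
cmp ebx, 2  (cmp 7,2)
jg again: taken
after mov edx, [ecx]: edx=M[4]=27
after or esi, edx: esi=5|27=31
after add ecx, 4: ecx=4+4=8
after sub ebx, 1: ebx=7-1=6
cmp ebx, 2  (cmp 6,2)
jg again: taken
after mov edx, [ecx]: edx=M[8]=13
after or esi, edx: esi=31|13=31
after add ecx, 4: ecx=8+4=12
after sub ebx, 1: ebx=6-1=5
cmp ebx, 2  (cmp 5,2)
jg again: taken
after mov edx, [ecx]: edx=M[12]=0
after or esi, edx: esi=31|0=31
after add ecx, 4: ecx=12+4=16
after sub ebx, 1: ebx=5-1=4
cmp ebx, 2  (cmp 4,2)
jg again: taken
after mov edx, [ecx]: edx=M[16]=17
after or esi, edx: esi=31|17=31
after add ecx, 4: ecx=16+4=20
after sub ebx, 1: ebx=4-1=3
cmp ebx, 2  (cmp 3,2)
jg again: taken
after mov edx, [ecx]: edx=M[20]=15
after or esi, edx: esi=31|15=31
after add ecx, 4: ecx=20+4=24
after sub ebx, 1: ebx=3-1=2
cmp ebx, 2  (cmp 2,2)
jg again: not taken
mov [8], esi → M[8]=31
halt.

31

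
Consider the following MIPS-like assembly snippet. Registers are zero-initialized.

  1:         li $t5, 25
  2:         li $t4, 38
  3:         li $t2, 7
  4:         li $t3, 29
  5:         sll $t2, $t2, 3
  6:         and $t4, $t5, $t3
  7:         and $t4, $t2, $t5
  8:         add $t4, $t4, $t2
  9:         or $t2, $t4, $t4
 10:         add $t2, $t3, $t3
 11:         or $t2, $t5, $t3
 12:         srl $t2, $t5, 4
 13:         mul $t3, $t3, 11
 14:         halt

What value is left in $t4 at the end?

after li $t5, 25: $t5=25
after li $t4, 38: $t4=38
after li $t2, 7: $t2=7
after li $t3, 29: $t3=29
after sll $t2, $t2, 3: $t2=7<<3=56
after and $t4, $t5, $t3: $t4=25&29=25
after and $t4, $t2, $t5: $t4=56&25=24
after add $t4, $t4, $t2: $t4=24+56=80
after or $t2, $t4, $t4: $t2=80|80=80
after add $t2, $t3, $t3: $t2=29+29=58
after or $t2, $t5, $t3: $t2=25|29=29
after srl $t2, $t5, 4: $t2=25>>4=1
after mul $t3, $t3, 11: $t3=29*11=319
halt.

80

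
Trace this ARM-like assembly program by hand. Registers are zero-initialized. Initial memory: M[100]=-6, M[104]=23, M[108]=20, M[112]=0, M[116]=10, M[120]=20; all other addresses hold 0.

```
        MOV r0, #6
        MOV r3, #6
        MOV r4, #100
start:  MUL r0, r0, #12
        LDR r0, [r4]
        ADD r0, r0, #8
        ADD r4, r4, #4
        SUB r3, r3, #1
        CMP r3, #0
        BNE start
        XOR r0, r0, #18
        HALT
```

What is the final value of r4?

after MOV r0, #6: r0=6
after MOV r3, #6: r3=6
after MOV r4, #100: r4=100
after MUL r0, r0, #12: r0=6*12=72
after LDR r0, [r4]: r0=M[100]=-6
after ADD r0, r0, #8: r0=(-6)+8=2
after ADD r4, r4, #4: r4=100+4=104
after SUB r3, r3, #1: r3=6-1=5
CMP r3, #0  (cmp 5,0)
BNE start: taken
after MUL r0, r0, #12: r0=2*12=24
after LDR r0, [r4]: r0=M[104]=23
after ADD r0, r0, #8: r0=23+8=31
after ADD r4, r4, #4: r4=104+4=108
after SUB r3, r3, #1: r3=5-1=4
CMP r3, #0  (cmp 4,0)
BNE start: taken
after MUL r0, r0, #12: r0=31*12=372
after LDR r0, [r4]: r0=M[108]=20
after ADD r0, r0, #8: r0=20+8=28
after ADD r4, r4, #4: r4=108+4=112
after SUB r3, r3, #1: r3=4-1=3
CMP r3, #0  (cmp 3,0)
BNE start: taken
after MUL r0, r0, #12: r0=28*12=336
after LDR r0, [r4]: r0=M[112]=0
after ADD r0, r0, #8: r0=0+8=8
after ADD r4, r4, #4: r4=112+4=116
after SUB r3, r3, #1: r3=3-1=2
CMP r3, #0  (cmp 2,0)
BNE start: taken
after MUL r0, r0, #12: r0=8*12=96
after LDR r0, [r4]: r0=M[116]=10
after ADD r0, r0, #8: r0=10+8=18
after ADD r4, r4, #4: r4=116+4=120
after SUB r3, r3, #1: r3=2-1=1
CMP r3, #0  (cmp 1,0)
BNE start: taken
after MUL r0, r0, #12: r0=18*12=216
after LDR r0, [r4]: r0=M[120]=20
after ADD r0, r0, #8: r0=20+8=28
after ADD r4, r4, #4: r4=120+4=124
after SUB r3, r3, #1: r3=1-1=0
CMP r3, #0  (cmp 0,0)
BNE start: not taken
after XOR r0, r0, #18: r0=28^18=14
halt.

124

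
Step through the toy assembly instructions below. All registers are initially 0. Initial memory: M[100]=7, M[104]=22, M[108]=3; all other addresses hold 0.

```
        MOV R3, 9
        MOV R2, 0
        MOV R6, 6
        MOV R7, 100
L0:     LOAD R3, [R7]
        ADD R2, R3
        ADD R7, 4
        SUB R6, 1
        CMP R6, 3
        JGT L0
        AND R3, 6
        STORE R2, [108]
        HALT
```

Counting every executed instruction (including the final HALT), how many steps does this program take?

25

after MOV R3, 9: R3=9
after MOV R2, 0: R2=0
after MOV R6, 6: R6=6
after MOV R7, 100: R7=100
after LOAD R3, [R7]: R3=M[100]=7
after ADD R2, R3: R2=0+7=7
after ADD R7, 4: R7=100+4=104
after SUB R6, 1: R6=6-1=5
CMP R6, 3  (cmp 5,3)
JGT L0: taken
after LOAD R3, [R7]: R3=M[104]=22
after ADD R2, R3: R2=7+22=29
after ADD R7, 4: R7=104+4=108
after SUB R6, 1: R6=5-1=4
CMP R6, 3  (cmp 4,3)
JGT L0: taken
after LOAD R3, [R7]: R3=M[108]=3
after ADD R2, R3: R2=29+3=32
after ADD R7, 4: R7=108+4=112
after SUB R6, 1: R6=4-1=3
CMP R6, 3  (cmp 3,3)
JGT L0: not taken
after AND R3, 6: R3=3&6=2
STORE R2, [108] → M[108]=32
halt.
Total executed instructions: 25.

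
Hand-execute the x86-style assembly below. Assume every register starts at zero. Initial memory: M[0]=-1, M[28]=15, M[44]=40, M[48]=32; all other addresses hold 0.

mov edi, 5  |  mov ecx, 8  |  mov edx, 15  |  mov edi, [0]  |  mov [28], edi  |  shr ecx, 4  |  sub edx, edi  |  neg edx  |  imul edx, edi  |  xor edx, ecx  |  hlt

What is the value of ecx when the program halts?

0

after mov edi, 5: edi=5
after mov ecx, 8: ecx=8
after mov edx, 15: edx=15
after mov edi, [0]: edi=M[0]=-1
mov [28], edi → M[28]=-1
after shr ecx, 4: ecx=8>>4=0
after sub edx, edi: edx=15-(-1)=16
after neg edx: edx=-(16)=-16
after imul edx, edi: edx=(-16)*(-1)=16
after xor edx, ecx: edx=16^0=16
halt.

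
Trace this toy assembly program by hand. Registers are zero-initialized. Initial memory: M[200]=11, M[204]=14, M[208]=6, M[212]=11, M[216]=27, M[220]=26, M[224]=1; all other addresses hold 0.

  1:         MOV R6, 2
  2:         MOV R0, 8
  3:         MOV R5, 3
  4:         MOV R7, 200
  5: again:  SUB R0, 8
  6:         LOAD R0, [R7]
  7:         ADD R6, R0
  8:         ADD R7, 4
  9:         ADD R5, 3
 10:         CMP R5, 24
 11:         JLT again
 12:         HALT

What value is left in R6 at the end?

R6=2
R0=8
R5=3
R7=200
R0=8-8=0
R0=M[200]=11
R6=2+11=13
R7=200+4=204
R5=3+3=6
CMP R5, 24  (cmp 6,24)
JLT again: taken
R0=11-8=3
R0=M[204]=14
R6=13+14=27
R7=204+4=208
R5=6+3=9
CMP R5, 24  (cmp 9,24)
JLT again: taken
R0=14-8=6
R0=M[208]=6
R6=27+6=33
R7=208+4=212
R5=9+3=12
CMP R5, 24  (cmp 12,24)
JLT again: taken
R0=6-8=-2
R0=M[212]=11
R6=33+11=44
R7=212+4=216
R5=12+3=15
CMP R5, 24  (cmp 15,24)
JLT again: taken
R0=11-8=3
R0=M[216]=27
R6=44+27=71
R7=216+4=220
R5=15+3=18
CMP R5, 24  (cmp 18,24)
JLT again: taken
R0=27-8=19
R0=M[220]=26
R6=71+26=97
R7=220+4=224
R5=18+3=21
CMP R5, 24  (cmp 21,24)
JLT again: taken
R0=26-8=18
R0=M[224]=1
R6=97+1=98
R7=224+4=228
R5=21+3=24
CMP R5, 24  (cmp 24,24)
JLT again: not taken
halt.

98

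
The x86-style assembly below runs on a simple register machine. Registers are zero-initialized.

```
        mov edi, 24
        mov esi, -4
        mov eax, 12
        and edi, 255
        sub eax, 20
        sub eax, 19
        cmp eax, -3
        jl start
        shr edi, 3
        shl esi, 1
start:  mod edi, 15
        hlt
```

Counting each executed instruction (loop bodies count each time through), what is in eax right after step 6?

edi=24
esi=-4
eax=12
edi=24&255=24
eax=12-20=-8
eax=(-8)-19=-27
After step 6: eax = -27.

-27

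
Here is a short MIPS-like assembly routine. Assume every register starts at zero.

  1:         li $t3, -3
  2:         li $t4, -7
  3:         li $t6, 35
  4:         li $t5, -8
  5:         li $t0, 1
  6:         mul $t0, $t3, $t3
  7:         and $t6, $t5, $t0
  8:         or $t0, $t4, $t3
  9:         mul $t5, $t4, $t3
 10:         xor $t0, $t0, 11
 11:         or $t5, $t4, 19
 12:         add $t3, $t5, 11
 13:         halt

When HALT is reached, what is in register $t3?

$t3=-3
$t4=-7
$t6=35
$t5=-8
$t0=1
$t0=(-3)*(-3)=9
$t6=(-8)&9=8
$t0=(-7)|(-3)=-3
$t5=(-7)*(-3)=21
$t0=(-3)^11=-10
$t5=(-7)|19=-5
$t3=(-5)+11=6
halt.

6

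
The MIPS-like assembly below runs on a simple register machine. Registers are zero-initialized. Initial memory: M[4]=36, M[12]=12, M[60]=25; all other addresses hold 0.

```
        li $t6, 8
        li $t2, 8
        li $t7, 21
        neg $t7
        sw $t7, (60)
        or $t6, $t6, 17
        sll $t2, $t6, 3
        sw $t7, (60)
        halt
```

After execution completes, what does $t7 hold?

-21

after li $t6, 8: $t6=8
after li $t2, 8: $t2=8
after li $t7, 21: $t7=21
after neg $t7: $t7=-(21)=-21
sw $t7, (60) → M[60]=-21
after or $t6, $t6, 17: $t6=8|17=25
after sll $t2, $t6, 3: $t2=25<<3=200
sw $t7, (60) → M[60]=-21
halt.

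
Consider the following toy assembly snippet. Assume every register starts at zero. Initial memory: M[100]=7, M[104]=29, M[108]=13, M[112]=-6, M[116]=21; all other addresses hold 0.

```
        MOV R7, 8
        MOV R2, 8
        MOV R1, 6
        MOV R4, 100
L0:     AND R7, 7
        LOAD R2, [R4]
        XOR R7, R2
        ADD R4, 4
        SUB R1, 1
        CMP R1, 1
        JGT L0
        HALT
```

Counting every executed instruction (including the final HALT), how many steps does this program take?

40

after MOV R7, 8: R7=8
after MOV R2, 8: R2=8
after MOV R1, 6: R1=6
after MOV R4, 100: R4=100
after AND R7, 7: R7=8&7=0
after LOAD R2, [R4]: R2=M[100]=7
after XOR R7, R2: R7=0^7=7
after ADD R4, 4: R4=100+4=104
after SUB R1, 1: R1=6-1=5
CMP R1, 1  (cmp 5,1)
JGT L0: taken
after AND R7, 7: R7=7&7=7
after LOAD R2, [R4]: R2=M[104]=29
after XOR R7, R2: R7=7^29=26
after ADD R4, 4: R4=104+4=108
after SUB R1, 1: R1=5-1=4
CMP R1, 1  (cmp 4,1)
JGT L0: taken
after AND R7, 7: R7=26&7=2
after LOAD R2, [R4]: R2=M[108]=13
after XOR R7, R2: R7=2^13=15
after ADD R4, 4: R4=108+4=112
after SUB R1, 1: R1=4-1=3
CMP R1, 1  (cmp 3,1)
JGT L0: taken
after AND R7, 7: R7=15&7=7
after LOAD R2, [R4]: R2=M[112]=-6
after XOR R7, R2: R7=7^(-6)=-3
after ADD R4, 4: R4=112+4=116
after SUB R1, 1: R1=3-1=2
CMP R1, 1  (cmp 2,1)
JGT L0: taken
after AND R7, 7: R7=(-3)&7=5
after LOAD R2, [R4]: R2=M[116]=21
after XOR R7, R2: R7=5^21=16
after ADD R4, 4: R4=116+4=120
after SUB R1, 1: R1=2-1=1
CMP R1, 1  (cmp 1,1)
JGT L0: not taken
halt.
Total executed instructions: 40.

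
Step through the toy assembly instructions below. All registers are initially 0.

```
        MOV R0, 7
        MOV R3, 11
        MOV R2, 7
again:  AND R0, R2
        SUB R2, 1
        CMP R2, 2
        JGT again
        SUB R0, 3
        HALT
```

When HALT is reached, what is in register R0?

-3

R0=7
R3=11
R2=7
R0=7&7=7
R2=7-1=6
CMP R2, 2  (cmp 6,2)
JGT again: taken
R0=7&6=6
R2=6-1=5
CMP R2, 2  (cmp 5,2)
JGT again: taken
R0=6&5=4
R2=5-1=4
CMP R2, 2  (cmp 4,2)
JGT again: taken
R0=4&4=4
R2=4-1=3
CMP R2, 2  (cmp 3,2)
JGT again: taken
R0=4&3=0
R2=3-1=2
CMP R2, 2  (cmp 2,2)
JGT again: not taken
R0=0-3=-3
halt.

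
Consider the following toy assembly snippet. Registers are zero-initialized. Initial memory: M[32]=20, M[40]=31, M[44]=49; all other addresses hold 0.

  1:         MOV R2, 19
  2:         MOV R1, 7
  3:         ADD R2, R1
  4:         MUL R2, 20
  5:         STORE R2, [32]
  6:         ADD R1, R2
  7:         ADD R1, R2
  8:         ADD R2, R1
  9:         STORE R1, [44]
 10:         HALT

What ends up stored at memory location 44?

after MOV R2, 19: R2=19
after MOV R1, 7: R1=7
after ADD R2, R1: R2=19+7=26
after MUL R2, 20: R2=26*20=520
STORE R2, [32] → M[32]=520
after ADD R1, R2: R1=7+520=527
after ADD R1, R2: R1=527+520=1047
after ADD R2, R1: R2=520+1047=1567
STORE R1, [44] → M[44]=1047
halt.

1047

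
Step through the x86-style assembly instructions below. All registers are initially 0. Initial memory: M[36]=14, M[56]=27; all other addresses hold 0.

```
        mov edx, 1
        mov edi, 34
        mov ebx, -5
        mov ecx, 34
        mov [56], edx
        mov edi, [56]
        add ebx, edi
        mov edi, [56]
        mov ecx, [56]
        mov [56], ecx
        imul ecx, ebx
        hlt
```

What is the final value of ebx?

edx=1
edi=34
ebx=-5
ecx=34
mov [56], edx → M[56]=1
edi=M[56]=1
ebx=(-5)+1=-4
edi=M[56]=1
ecx=M[56]=1
mov [56], ecx → M[56]=1
ecx=1*(-4)=-4
halt.

-4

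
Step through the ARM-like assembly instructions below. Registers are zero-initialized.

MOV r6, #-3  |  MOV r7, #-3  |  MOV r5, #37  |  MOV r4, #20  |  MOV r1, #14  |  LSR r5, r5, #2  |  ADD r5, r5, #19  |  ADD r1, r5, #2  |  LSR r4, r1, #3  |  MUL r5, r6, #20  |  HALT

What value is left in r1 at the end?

after MOV r6, #-3: r6=-3
after MOV r7, #-3: r7=-3
after MOV r5, #37: r5=37
after MOV r4, #20: r4=20
after MOV r1, #14: r1=14
after LSR r5, r5, #2: r5=37>>2=9
after ADD r5, r5, #19: r5=9+19=28
after ADD r1, r5, #2: r1=28+2=30
after LSR r4, r1, #3: r4=30>>3=3
after MUL r5, r6, #20: r5=(-3)*20=-60
halt.

30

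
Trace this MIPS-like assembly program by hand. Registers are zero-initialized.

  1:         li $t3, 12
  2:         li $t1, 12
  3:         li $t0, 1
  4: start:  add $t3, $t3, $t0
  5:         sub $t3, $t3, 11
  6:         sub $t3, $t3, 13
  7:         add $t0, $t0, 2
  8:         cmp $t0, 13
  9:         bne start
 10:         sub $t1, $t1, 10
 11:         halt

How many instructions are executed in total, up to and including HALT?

$t3=12
$t1=12
$t0=1
$t3=12+1=13
$t3=13-11=2
$t3=2-13=-11
$t0=1+2=3
cmp $t0, 13  (cmp 3,13)
bne start: taken
$t3=(-11)+3=-8
$t3=(-8)-11=-19
$t3=(-19)-13=-32
$t0=3+2=5
cmp $t0, 13  (cmp 5,13)
bne start: taken
$t3=(-32)+5=-27
$t3=(-27)-11=-38
$t3=(-38)-13=-51
$t0=5+2=7
cmp $t0, 13  (cmp 7,13)
bne start: taken
$t3=(-51)+7=-44
$t3=(-44)-11=-55
$t3=(-55)-13=-68
$t0=7+2=9
cmp $t0, 13  (cmp 9,13)
bne start: taken
$t3=(-68)+9=-59
$t3=(-59)-11=-70
$t3=(-70)-13=-83
$t0=9+2=11
cmp $t0, 13  (cmp 11,13)
bne start: taken
$t3=(-83)+11=-72
$t3=(-72)-11=-83
$t3=(-83)-13=-96
$t0=11+2=13
cmp $t0, 13  (cmp 13,13)
bne start: not taken
$t1=12-10=2
halt.
Total executed instructions: 41.

41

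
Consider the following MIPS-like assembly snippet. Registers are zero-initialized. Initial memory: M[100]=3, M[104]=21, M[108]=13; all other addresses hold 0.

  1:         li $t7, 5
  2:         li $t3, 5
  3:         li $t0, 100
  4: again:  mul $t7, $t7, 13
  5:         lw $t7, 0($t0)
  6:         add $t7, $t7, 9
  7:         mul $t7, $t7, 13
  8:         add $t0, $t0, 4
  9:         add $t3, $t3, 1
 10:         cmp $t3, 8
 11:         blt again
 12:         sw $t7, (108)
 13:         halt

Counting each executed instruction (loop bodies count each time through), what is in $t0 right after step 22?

$t7=5
$t3=5
$t0=100
$t7=5*13=65
$t7=M[100]=3
$t7=3+9=12
$t7=12*13=156
$t0=100+4=104
$t3=5+1=6
cmp $t3, 8  (cmp 6,8)
blt again: taken
$t7=156*13=2028
$t7=M[104]=21
$t7=21+9=30
$t7=30*13=390
$t0=104+4=108
$t3=6+1=7
cmp $t3, 8  (cmp 7,8)
blt again: taken
$t7=390*13=5070
$t7=M[108]=13
$t7=13+9=22
After step 22: $t0 = 108.

108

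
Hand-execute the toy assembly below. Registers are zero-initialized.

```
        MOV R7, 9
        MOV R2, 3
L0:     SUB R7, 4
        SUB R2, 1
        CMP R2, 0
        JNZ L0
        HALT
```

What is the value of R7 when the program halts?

-3

MOV R7, 9 → R7=9
MOV R2, 3 → R2=3
SUB R7, 4 → R7=9-4=5
SUB R2, 1 → R2=3-1=2
CMP R2, 0  (cmp 2,0)
JNZ L0: taken
SUB R7, 4 → R7=5-4=1
SUB R2, 1 → R2=2-1=1
CMP R2, 0  (cmp 1,0)
JNZ L0: taken
SUB R7, 4 → R7=1-4=-3
SUB R2, 1 → R2=1-1=0
CMP R2, 0  (cmp 0,0)
JNZ L0: not taken
halt.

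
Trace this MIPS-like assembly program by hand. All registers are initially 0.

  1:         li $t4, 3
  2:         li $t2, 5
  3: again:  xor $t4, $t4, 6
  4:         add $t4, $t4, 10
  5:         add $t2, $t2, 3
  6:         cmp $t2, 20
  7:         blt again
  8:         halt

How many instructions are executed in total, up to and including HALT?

$t4=3
$t2=5
$t4=3^6=5
$t4=5+10=15
$t2=5+3=8
cmp $t2, 20  (cmp 8,20)
blt again: taken
$t4=15^6=9
$t4=9+10=19
$t2=8+3=11
cmp $t2, 20  (cmp 11,20)
blt again: taken
$t4=19^6=21
$t4=21+10=31
$t2=11+3=14
cmp $t2, 20  (cmp 14,20)
blt again: taken
$t4=31^6=25
$t4=25+10=35
$t2=14+3=17
cmp $t2, 20  (cmp 17,20)
blt again: taken
$t4=35^6=37
$t4=37+10=47
$t2=17+3=20
cmp $t2, 20  (cmp 20,20)
blt again: not taken
halt.
Total executed instructions: 28.

28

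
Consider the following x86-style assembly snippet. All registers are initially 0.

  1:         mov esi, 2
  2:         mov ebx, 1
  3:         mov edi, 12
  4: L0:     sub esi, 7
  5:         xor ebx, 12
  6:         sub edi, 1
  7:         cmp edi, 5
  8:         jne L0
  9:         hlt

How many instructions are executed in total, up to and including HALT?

39

mov esi, 2 → esi=2
mov ebx, 1 → ebx=1
mov edi, 12 → edi=12
sub esi, 7 → esi=2-7=-5
xor ebx, 12 → ebx=1^12=13
sub edi, 1 → edi=12-1=11
cmp edi, 5  (cmp 11,5)
jne L0: taken
sub esi, 7 → esi=(-5)-7=-12
xor ebx, 12 → ebx=13^12=1
sub edi, 1 → edi=11-1=10
cmp edi, 5  (cmp 10,5)
jne L0: taken
sub esi, 7 → esi=(-12)-7=-19
xor ebx, 12 → ebx=1^12=13
sub edi, 1 → edi=10-1=9
cmp edi, 5  (cmp 9,5)
jne L0: taken
sub esi, 7 → esi=(-19)-7=-26
xor ebx, 12 → ebx=13^12=1
sub edi, 1 → edi=9-1=8
cmp edi, 5  (cmp 8,5)
jne L0: taken
sub esi, 7 → esi=(-26)-7=-33
xor ebx, 12 → ebx=1^12=13
sub edi, 1 → edi=8-1=7
cmp edi, 5  (cmp 7,5)
jne L0: taken
sub esi, 7 → esi=(-33)-7=-40
xor ebx, 12 → ebx=13^12=1
sub edi, 1 → edi=7-1=6
cmp edi, 5  (cmp 6,5)
jne L0: taken
sub esi, 7 → esi=(-40)-7=-47
xor ebx, 12 → ebx=1^12=13
sub edi, 1 → edi=6-1=5
cmp edi, 5  (cmp 5,5)
jne L0: not taken
halt.
Total executed instructions: 39.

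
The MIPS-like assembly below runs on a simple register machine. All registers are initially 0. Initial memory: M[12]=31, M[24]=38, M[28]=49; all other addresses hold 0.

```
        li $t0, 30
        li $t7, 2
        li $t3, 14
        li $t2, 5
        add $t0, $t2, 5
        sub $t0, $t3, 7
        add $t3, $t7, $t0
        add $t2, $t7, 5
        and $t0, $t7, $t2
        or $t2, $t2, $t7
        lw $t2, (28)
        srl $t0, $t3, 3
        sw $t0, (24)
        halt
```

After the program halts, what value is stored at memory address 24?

li $t0, 30 → $t0=30
li $t7, 2 → $t7=2
li $t3, 14 → $t3=14
li $t2, 5 → $t2=5
add $t0, $t2, 5 → $t0=5+5=10
sub $t0, $t3, 7 → $t0=14-7=7
add $t3, $t7, $t0 → $t3=2+7=9
add $t2, $t7, 5 → $t2=2+5=7
and $t0, $t7, $t2 → $t0=2&7=2
or $t2, $t2, $t7 → $t2=7|2=7
lw $t2, (28) → $t2=M[28]=49
srl $t0, $t3, 3 → $t0=9>>3=1
sw $t0, (24) → M[24]=1
halt.

1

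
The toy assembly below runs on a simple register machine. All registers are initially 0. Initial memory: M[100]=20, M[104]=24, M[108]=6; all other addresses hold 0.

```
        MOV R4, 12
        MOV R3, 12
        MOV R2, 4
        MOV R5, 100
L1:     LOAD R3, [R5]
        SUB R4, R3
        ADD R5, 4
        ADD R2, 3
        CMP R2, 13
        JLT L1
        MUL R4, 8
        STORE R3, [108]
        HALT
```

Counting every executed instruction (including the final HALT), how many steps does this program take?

R4=12
R3=12
R2=4
R5=100
R3=M[100]=20
R4=12-20=-8
R5=100+4=104
R2=4+3=7
CMP R2, 13  (cmp 7,13)
JLT L1: taken
R3=M[104]=24
R4=(-8)-24=-32
R5=104+4=108
R2=7+3=10
CMP R2, 13  (cmp 10,13)
JLT L1: taken
R3=M[108]=6
R4=(-32)-6=-38
R5=108+4=112
R2=10+3=13
CMP R2, 13  (cmp 13,13)
JLT L1: not taken
R4=(-38)*8=-304
STORE R3, [108] → M[108]=6
halt.
Total executed instructions: 25.

25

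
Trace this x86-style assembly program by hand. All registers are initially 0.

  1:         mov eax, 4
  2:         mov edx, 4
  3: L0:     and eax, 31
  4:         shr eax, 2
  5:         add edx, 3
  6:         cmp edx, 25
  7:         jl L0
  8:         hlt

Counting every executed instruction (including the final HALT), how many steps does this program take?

after mov eax, 4: eax=4
after mov edx, 4: edx=4
after and eax, 31: eax=4&31=4
after shr eax, 2: eax=4>>2=1
after add edx, 3: edx=4+3=7
cmp edx, 25  (cmp 7,25)
jl L0: taken
after and eax, 31: eax=1&31=1
after shr eax, 2: eax=1>>2=0
after add edx, 3: edx=7+3=10
cmp edx, 25  (cmp 10,25)
jl L0: taken
after and eax, 31: eax=0&31=0
after shr eax, 2: eax=0>>2=0
after add edx, 3: edx=10+3=13
cmp edx, 25  (cmp 13,25)
jl L0: taken
after and eax, 31: eax=0&31=0
after shr eax, 2: eax=0>>2=0
after add edx, 3: edx=13+3=16
cmp edx, 25  (cmp 16,25)
jl L0: taken
after and eax, 31: eax=0&31=0
after shr eax, 2: eax=0>>2=0
after add edx, 3: edx=16+3=19
cmp edx, 25  (cmp 19,25)
jl L0: taken
after and eax, 31: eax=0&31=0
after shr eax, 2: eax=0>>2=0
after add edx, 3: edx=19+3=22
cmp edx, 25  (cmp 22,25)
jl L0: taken
after and eax, 31: eax=0&31=0
after shr eax, 2: eax=0>>2=0
after add edx, 3: edx=22+3=25
cmp edx, 25  (cmp 25,25)
jl L0: not taken
halt.
Total executed instructions: 38.

38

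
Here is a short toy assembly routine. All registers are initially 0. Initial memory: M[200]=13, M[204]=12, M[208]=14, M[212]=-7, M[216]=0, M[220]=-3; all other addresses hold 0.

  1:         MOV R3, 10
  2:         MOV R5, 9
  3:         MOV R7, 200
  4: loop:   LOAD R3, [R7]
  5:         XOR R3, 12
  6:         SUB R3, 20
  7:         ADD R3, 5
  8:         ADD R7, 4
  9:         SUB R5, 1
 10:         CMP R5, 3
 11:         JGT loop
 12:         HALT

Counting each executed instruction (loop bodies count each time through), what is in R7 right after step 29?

212

R3=10
R5=9
R7=200
R3=M[200]=13
R3=13^12=1
R3=1-20=-19
R3=(-19)+5=-14
R7=200+4=204
R5=9-1=8
CMP R5, 3  (cmp 8,3)
JGT loop: taken
R3=M[204]=12
R3=12^12=0
R3=0-20=-20
R3=(-20)+5=-15
R7=204+4=208
R5=8-1=7
CMP R5, 3  (cmp 7,3)
JGT loop: taken
R3=M[208]=14
R3=14^12=2
R3=2-20=-18
R3=(-18)+5=-13
R7=208+4=212
R5=7-1=6
CMP R5, 3  (cmp 6,3)
JGT loop: taken
R3=M[212]=-7
R3=(-7)^12=-11
After step 29: R7 = 212.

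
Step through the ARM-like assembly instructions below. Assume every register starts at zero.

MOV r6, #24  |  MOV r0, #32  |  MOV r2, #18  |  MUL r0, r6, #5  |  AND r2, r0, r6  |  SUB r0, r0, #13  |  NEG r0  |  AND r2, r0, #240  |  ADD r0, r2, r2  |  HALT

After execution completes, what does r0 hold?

288

MOV r6, #24 → r6=24
MOV r0, #32 → r0=32
MOV r2, #18 → r2=18
MUL r0, r6, #5 → r0=24*5=120
AND r2, r0, r6 → r2=120&24=24
SUB r0, r0, #13 → r0=120-13=107
NEG r0 → r0=-(107)=-107
AND r2, r0, #240 → r2=(-107)&240=144
ADD r0, r2, r2 → r0=144+144=288
halt.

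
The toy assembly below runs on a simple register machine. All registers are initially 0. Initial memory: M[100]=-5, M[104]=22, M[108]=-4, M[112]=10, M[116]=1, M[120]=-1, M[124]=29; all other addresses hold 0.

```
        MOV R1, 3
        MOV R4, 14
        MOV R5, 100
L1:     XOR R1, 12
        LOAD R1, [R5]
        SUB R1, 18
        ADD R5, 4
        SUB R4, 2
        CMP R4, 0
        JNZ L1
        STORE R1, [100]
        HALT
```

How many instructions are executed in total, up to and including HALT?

54

after MOV R1, 3: R1=3
after MOV R4, 14: R4=14
after MOV R5, 100: R5=100
after XOR R1, 12: R1=3^12=15
after LOAD R1, [R5]: R1=M[100]=-5
after SUB R1, 18: R1=(-5)-18=-23
after ADD R5, 4: R5=100+4=104
after SUB R4, 2: R4=14-2=12
CMP R4, 0  (cmp 12,0)
JNZ L1: taken
after XOR R1, 12: R1=(-23)^12=-27
after LOAD R1, [R5]: R1=M[104]=22
after SUB R1, 18: R1=22-18=4
after ADD R5, 4: R5=104+4=108
after SUB R4, 2: R4=12-2=10
CMP R4, 0  (cmp 10,0)
JNZ L1: taken
after XOR R1, 12: R1=4^12=8
after LOAD R1, [R5]: R1=M[108]=-4
after SUB R1, 18: R1=(-4)-18=-22
after ADD R5, 4: R5=108+4=112
after SUB R4, 2: R4=10-2=8
CMP R4, 0  (cmp 8,0)
JNZ L1: taken
after XOR R1, 12: R1=(-22)^12=-26
after LOAD R1, [R5]: R1=M[112]=10
after SUB R1, 18: R1=10-18=-8
after ADD R5, 4: R5=112+4=116
after SUB R4, 2: R4=8-2=6
CMP R4, 0  (cmp 6,0)
JNZ L1: taken
after XOR R1, 12: R1=(-8)^12=-12
after LOAD R1, [R5]: R1=M[116]=1
after SUB R1, 18: R1=1-18=-17
after ADD R5, 4: R5=116+4=120
after SUB R4, 2: R4=6-2=4
CMP R4, 0  (cmp 4,0)
JNZ L1: taken
after XOR R1, 12: R1=(-17)^12=-29
after LOAD R1, [R5]: R1=M[120]=-1
after SUB R1, 18: R1=(-1)-18=-19
after ADD R5, 4: R5=120+4=124
after SUB R4, 2: R4=4-2=2
CMP R4, 0  (cmp 2,0)
JNZ L1: taken
after XOR R1, 12: R1=(-19)^12=-31
after LOAD R1, [R5]: R1=M[124]=29
after SUB R1, 18: R1=29-18=11
after ADD R5, 4: R5=124+4=128
after SUB R4, 2: R4=2-2=0
CMP R4, 0  (cmp 0,0)
JNZ L1: not taken
STORE R1, [100] → M[100]=11
halt.
Total executed instructions: 54.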